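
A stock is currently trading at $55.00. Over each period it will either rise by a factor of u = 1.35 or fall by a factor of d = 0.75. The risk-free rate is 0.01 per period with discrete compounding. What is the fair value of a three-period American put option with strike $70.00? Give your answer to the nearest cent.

$19.94

Risk-neutral probability p = (1 + 0.01 − 0.75)/(1.35 − 0.75) = 0.2600/0.6000 = 0.4333
Terminal stock prices: S_uuu = 135.3, S_uud = 75.18, S_udd = 41.77, S_ddd = 23.2
Terminal payoffs (K − S): max(-65.32, 0) = 0, max(-5.178, 0) = 0, max(28.23, 0) = 28.23, max(46.8, 0) = 46.8
Node uu (S = 100.2): continuation = 1/1.01·[0.4333·0.0000 + 0.5667·0.0000] = 0.0000; exercise value = 0.0000 ≤ continuation, so V_uu = 0.0000
Node ud (S = 55.69): continuation = 1/1.01·[0.4333·0.0000 + 0.5667·28.2344] = 15.8411; exercise value = 14.3125 ≤ continuation, so V_ud = 15.8411
Node dd (S = 30.94): continuation = 1/1.01·[0.4333·28.2344 + 0.5667·46.7969] = 38.3694; exercise value = 39.0625 > continuation, so V_dd = 39.0625 (exercise)
Node u (S = 74.25): continuation = 1/1.01·[0.4333·0.0000 + 0.5667·15.8411] = 8.8877; exercise value = 0.0000 ≤ continuation, so V_u = 8.8877
Node d (S = 41.25): continuation = 1/1.01·[0.4333·15.8411 + 0.5667·39.0625] = 28.7128; exercise value = 28.7500 > continuation, so V_d = 28.7500 (exercise)
Node 0 (S = 55): continuation = 1/1.01·[0.4333·8.8877 + 0.5667·28.7500] = 19.9436; exercise value = 15.0000 ≤ continuation, so V_0 = 19.9436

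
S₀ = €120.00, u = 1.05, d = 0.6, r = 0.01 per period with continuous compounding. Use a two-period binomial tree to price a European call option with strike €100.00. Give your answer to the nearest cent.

€26.29

Risk-neutral probability p = (e^0.01 − 0.6)/(1.05 − 0.6) = 0.4101/0.4500 = 0.9112
Terminal stock prices: S_uu = 132.3, S_ud = 75.6, S_dd = 43.2
Terminal payoffs (S − K): max(32.3, 0) = 32.3, max(-24.4, 0) = 0, max(-56.8, 0) = 0
Node u (S = 126): V_u = e^(−0.01)·[0.9112·32.3000 + 0.0888·0.0000] = 29.1396
Node d (S = 72): V_d = e^(−0.01)·[0.9112·0.0000 + 0.0888·0.0000] = 0.0000
Node 0 (S = 120): V_0 = e^(−0.01)·[0.9112·29.1396 + 0.0888·0.0000] = 26.2885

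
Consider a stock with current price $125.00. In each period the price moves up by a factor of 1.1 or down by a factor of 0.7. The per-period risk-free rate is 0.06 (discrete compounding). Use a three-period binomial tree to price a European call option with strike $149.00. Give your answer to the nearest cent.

Risk-neutral probability p = (1 + 0.06 − 0.7)/(1.1 − 0.7) = 0.3600/0.4000 = 0.9000
Terminal stock prices: S_uuu = 166.4, S_uud = 105.9, S_udd = 67.37, S_ddd = 42.87
Terminal payoffs (S − K): max(17.38, 0) = 17.38, max(-43.12, 0) = 0, max(-81.63, 0) = 0, max(-106.1, 0) = 0
Node uu (S = 151.3): V_uu = 1/1.06·[0.9000·17.3750 + 0.1000·0.0000] = 14.7524
Node ud (S = 96.25): V_ud = 1/1.06·[0.9000·0.0000 + 0.1000·0.0000] = 0.0000
Node dd (S = 61.25): V_dd = 1/1.06·[0.9000·0.0000 + 0.1000·0.0000] = 0.0000
Node u (S = 137.5): V_u = 1/1.06·[0.9000·14.7524 + 0.1000·0.0000] = 12.5256
Node d (S = 87.5): V_d = 1/1.06·[0.9000·0.0000 + 0.1000·0.0000] = 0.0000
Node 0 (S = 125): V_0 = 1/1.06·[0.9000·12.5256 + 0.1000·0.0000] = 10.6349

$10.63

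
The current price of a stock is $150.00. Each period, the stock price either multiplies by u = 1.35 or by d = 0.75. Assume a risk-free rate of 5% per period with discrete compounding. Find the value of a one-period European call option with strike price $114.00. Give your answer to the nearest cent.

Risk-neutral probability p = (1 + 0.05 − 0.75)/(1.35 − 0.75) = 0.3000/0.6000 = 0.5000
Terminal stock prices: S_u = 202.5, S_d = 112.5
Terminal payoffs (S − K): max(88.5, 0) = 88.5, max(-1.5, 0) = 0
Node 0 (S = 150): V_0 = 1/1.05·[0.5000·88.5000 + 0.5000·0.0000] = 42.1429

$42.14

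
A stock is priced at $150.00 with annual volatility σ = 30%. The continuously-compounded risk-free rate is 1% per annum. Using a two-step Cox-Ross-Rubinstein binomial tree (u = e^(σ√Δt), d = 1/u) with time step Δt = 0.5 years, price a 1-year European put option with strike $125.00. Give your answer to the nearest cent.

$7.79

CRR parameters: u = e^(σ√Δt) = e^(0.3·√0.5) = 1.2363, d = 1/u = 0.8089
Per-period rate: rΔt = 0.01·0.5 = 0.005, so R = e^0.005 = 1.0050
Risk-neutral probability p = (e^0.005 − 0.8089)/(1.2363 − 0.8089) = 0.1962/0.4275 = 0.4589
Terminal stock prices: S_uu = 229.3, S_ud = 150, S_dd = 98.14
Terminal payoffs (K − S): max(-104.3, 0) = 0, max(-25, 0) = 0, max(26.86, 0) = 26.86
Node u (S = 185.4): V_u = e^(−0.005)·[0.4589·0.0000 + 0.5411·0.0000] = 0.0000
Node d (S = 121.3): V_d = e^(−0.005)·[0.4589·0.0000 + 0.5411·26.8623] = 14.4629
Node 0 (S = 150): V_0 = e^(−0.005)·[0.4589·0.0000 + 0.5411·14.4629] = 7.7870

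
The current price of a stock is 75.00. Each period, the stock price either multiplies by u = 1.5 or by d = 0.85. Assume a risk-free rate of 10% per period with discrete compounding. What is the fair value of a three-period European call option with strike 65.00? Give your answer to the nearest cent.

Risk-neutral probability p = (1 + 0.1 − 0.85)/(1.5 − 0.85) = 0.2500/0.6500 = 0.3846
Terminal stock prices: S_uuu = 253.1, S_uud = 143.4, S_udd = 81.28, S_ddd = 46.06
Terminal payoffs (S − K): max(188.1, 0) = 188.1, max(78.44, 0) = 78.44, max(16.28, 0) = 16.28, max(-18.94, 0) = 0
Node uu (S = 168.8): V_uu = 1/1.1·[0.3846·188.1250 + 0.6154·78.4375] = 109.6591
Node ud (S = 95.62): V_ud = 1/1.1·[0.3846·78.4375 + 0.6154·16.2812] = 36.5341
Node dd (S = 54.19): V_dd = 1/1.1·[0.3846·16.2812 + 0.6154·0.0000] = 5.6927
Node u (S = 112.5): V_u = 1/1.1·[0.3846·109.6591 + 0.6154·36.5341] = 58.7810
Node d (S = 63.75): V_d = 1/1.1·[0.3846·36.5341 + 0.6154·5.6927] = 15.9589
Node 0 (S = 75): V_0 = 1/1.1·[0.3846·58.7810 + 0.6154·15.9589] = 29.4809

29.48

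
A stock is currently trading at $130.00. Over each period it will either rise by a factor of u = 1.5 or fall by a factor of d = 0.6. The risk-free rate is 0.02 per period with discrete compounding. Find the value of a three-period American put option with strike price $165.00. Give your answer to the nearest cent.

$57.35

Risk-neutral probability p = (1 + 0.02 − 0.6)/(1.5 − 0.6) = 0.4200/0.9000 = 0.4667
Terminal stock prices: S_uuu = 438.8, S_uud = 175.5, S_udd = 70.2, S_ddd = 28.08
Terminal payoffs (K − S): max(-273.8, 0) = 0, max(-10.5, 0) = 0, max(94.8, 0) = 94.8, max(136.9, 0) = 136.9
Node uu (S = 292.5): continuation = 1/1.02·[0.4667·0.0000 + 0.5333·0.0000] = 0.0000; exercise value = 0.0000 ≤ continuation, so V_uu = 0.0000
Node ud (S = 117): continuation = 1/1.02·[0.4667·0.0000 + 0.5333·94.8000] = 49.5686; exercise value = 48.0000 ≤ continuation, so V_ud = 49.5686
Node dd (S = 46.8): continuation = 1/1.02·[0.4667·94.8000 + 0.5333·136.9200] = 114.9647; exercise value = 118.2000 > continuation, so V_dd = 118.2000 (exercise)
Node u (S = 195): continuation = 1/1.02·[0.4667·0.0000 + 0.5333·49.5686] = 25.9182; exercise value = 0.0000 ≤ continuation, so V_u = 25.9182
Node d (S = 78): continuation = 1/1.02·[0.4667·49.5686 + 0.5333·118.2000] = 84.4824; exercise value = 87.0000 > continuation, so V_d = 87.0000 (exercise)
Node 0 (S = 130): continuation = 1/1.02·[0.4667·25.9182 + 0.5333·87.0000] = 57.3482; exercise value = 35.0000 ≤ continuation, so V_0 = 57.3482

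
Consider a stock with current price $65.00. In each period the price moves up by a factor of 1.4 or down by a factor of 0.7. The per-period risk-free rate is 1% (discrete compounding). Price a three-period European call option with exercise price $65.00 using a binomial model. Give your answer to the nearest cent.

$17.25

Risk-neutral probability p = (1 + 0.01 − 0.7)/(1.4 − 0.7) = 0.3100/0.7000 = 0.4429
Terminal stock prices: S_uuu = 178.4, S_uud = 89.18, S_udd = 44.59, S_ddd = 22.29
Terminal payoffs (S − K): max(113.4, 0) = 113.4, max(24.18, 0) = 24.18, max(-20.41, 0) = 0, max(-42.71, 0) = 0
Node uu (S = 127.4): V_uu = 1/1.01·[0.4429·113.3600 + 0.5571·24.1800] = 63.0436
Node ud (S = 63.7): V_ud = 1/1.01·[0.4429·24.1800 + 0.5571·0.0000] = 10.6023
Node dd (S = 31.85): V_dd = 1/1.01·[0.4429·0.0000 + 0.5571·0.0000] = 0.0000
Node u (S = 91): V_u = 1/1.01·[0.4429·63.0436 + 0.5571·10.6023] = 33.4914
Node d (S = 45.5): V_d = 1/1.01·[0.4429·10.6023 + 0.5571·0.0000] = 4.6488
Node 0 (S = 65): V_0 = 1/1.01·[0.4429·33.4914 + 0.5571·4.6488] = 17.2494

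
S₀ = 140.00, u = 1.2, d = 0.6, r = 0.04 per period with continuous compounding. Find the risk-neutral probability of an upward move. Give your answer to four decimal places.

Risk-neutral probability p = (e^0.04 − 0.6)/(1.2 − 0.6) = 0.4408/0.6000 = 0.7347

p = 0.7347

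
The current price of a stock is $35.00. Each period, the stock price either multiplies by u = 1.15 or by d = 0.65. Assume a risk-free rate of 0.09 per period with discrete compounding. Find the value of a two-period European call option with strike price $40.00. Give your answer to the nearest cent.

Risk-neutral probability p = (1 + 0.09 − 0.65)/(1.15 − 0.65) = 0.4400/0.5000 = 0.8800
Terminal stock prices: S_uu = 46.29, S_ud = 26.16, S_dd = 14.79
Terminal payoffs (S − K): max(6.287, 0) = 6.287, max(-13.84, 0) = 0, max(-25.21, 0) = 0
Node u (S = 40.25): V_u = 1/1.09·[0.8800·6.2875 + 0.1200·0.0000] = 5.0761
Node d (S = 22.75): V_d = 1/1.09·[0.8800·0.0000 + 0.1200·0.0000] = 0.0000
Node 0 (S = 35): V_0 = 1/1.09·[0.8800·5.0761 + 0.1200·0.0000] = 4.0982

$4.10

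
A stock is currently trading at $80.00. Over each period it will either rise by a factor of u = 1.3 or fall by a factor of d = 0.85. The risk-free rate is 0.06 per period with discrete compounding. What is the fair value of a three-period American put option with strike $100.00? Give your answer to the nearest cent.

$20.00

Risk-neutral probability p = (1 + 0.06 − 0.85)/(1.3 − 0.85) = 0.2100/0.4500 = 0.4667
Terminal stock prices: S_uuu = 175.8, S_uud = 114.9, S_udd = 75.14, S_ddd = 49.13
Terminal payoffs (K − S): max(-75.76, 0) = 0, max(-14.92, 0) = 0, max(24.86, 0) = 24.86, max(50.87, 0) = 50.87
Node uu (S = 135.2): continuation = 1/1.06·[0.4667·0.0000 + 0.5333·0.0000] = 0.0000; exercise value = 0.0000 ≤ continuation, so V_uu = 0.0000
Node ud (S = 88.4): continuation = 1/1.06·[0.4667·0.0000 + 0.5333·24.8600] = 12.5082; exercise value = 11.6000 ≤ continuation, so V_ud = 12.5082
Node dd (S = 57.8): continuation = 1/1.06·[0.4667·24.8600 + 0.5333·50.8700] = 36.5396; exercise value = 42.2000 > continuation, so V_dd = 42.2000 (exercise)
Node u (S = 104): continuation = 1/1.06·[0.4667·0.0000 + 0.5333·12.5082] = 6.2934; exercise value = 0.0000 ≤ continuation, so V_u = 6.2934
Node d (S = 68): continuation = 1/1.06·[0.4667·12.5082 + 0.5333·42.2000] = 26.7394; exercise value = 32.0000 > continuation, so V_d = 32.0000 (exercise)
Node 0 (S = 80): continuation = 1/1.06·[0.4667·6.2934 + 0.5333·32.0000] = 18.8713; exercise value = 20.0000 > continuation, so V_0 = 20.0000 (exercise)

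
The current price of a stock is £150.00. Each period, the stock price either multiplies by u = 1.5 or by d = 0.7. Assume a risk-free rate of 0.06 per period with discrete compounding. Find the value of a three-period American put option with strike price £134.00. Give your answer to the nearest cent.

Risk-neutral probability p = (1 + 0.06 − 0.7)/(1.5 − 0.7) = 0.3600/0.8000 = 0.4500
Terminal stock prices: S_uuu = 506.2, S_uud = 236.2, S_udd = 110.2, S_ddd = 51.45
Terminal payoffs (K − S): max(-372.2, 0) = 0, max(-102.2, 0) = 0, max(23.75, 0) = 23.75, max(82.55, 0) = 82.55
Node uu (S = 337.5): continuation = 1/1.06·[0.4500·0.0000 + 0.5500·0.0000] = 0.0000; exercise value = 0.0000 ≤ continuation, so V_uu = 0.0000
Node ud (S = 157.5): continuation = 1/1.06·[0.4500·0.0000 + 0.5500·23.7500] = 12.3231; exercise value = 0.0000 ≤ continuation, so V_ud = 12.3231
Node dd (S = 73.5): continuation = 1/1.06·[0.4500·23.7500 + 0.5500·82.5500] = 52.9151; exercise value = 60.5000 > continuation, so V_dd = 60.5000 (exercise)
Node u (S = 225): continuation = 1/1.06·[0.4500·0.0000 + 0.5500·12.3231] = 6.3941; exercise value = 0.0000 ≤ continuation, so V_u = 6.3941
Node d (S = 105): continuation = 1/1.06·[0.4500·12.3231 + 0.5500·60.5000] = 36.6230; exercise value = 29.0000 ≤ continuation, so V_d = 36.6230
Node 0 (S = 150): continuation = 1/1.06·[0.4500·6.3941 + 0.5500·36.6230] = 21.7170; exercise value = 0.0000 ≤ continuation, so V_0 = 21.7170

£21.72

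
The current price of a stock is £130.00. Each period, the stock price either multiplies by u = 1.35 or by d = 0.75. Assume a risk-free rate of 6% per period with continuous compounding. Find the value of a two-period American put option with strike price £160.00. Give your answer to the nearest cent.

Risk-neutral probability p = (e^0.06 − 0.75)/(1.35 − 0.75) = 0.3118/0.6000 = 0.5197
Terminal stock prices: S_uu = 236.9, S_ud = 131.6, S_dd = 73.12
Terminal payoffs (K − S): max(-76.93, 0) = 0, max(28.38, 0) = 28.38, max(86.88, 0) = 86.88
Node u (S = 175.5): continuation = e^(−0.06)·[0.5197·0.0000 + 0.4803·28.3750] = 12.8341; exercise value = 0.0000 ≤ continuation, so V_u = 12.8341
Node d (S = 97.5): continuation = e^(−0.06)·[0.5197·28.3750 + 0.4803·86.8750] = 53.1823; exercise value = 62.5000 > continuation, so V_d = 62.5000 (exercise)
Node 0 (S = 130): continuation = e^(−0.06)·[0.5197·12.8341 + 0.4803·62.5000] = 34.5508; exercise value = 30.0000 ≤ continuation, so V_0 = 34.5508

£34.55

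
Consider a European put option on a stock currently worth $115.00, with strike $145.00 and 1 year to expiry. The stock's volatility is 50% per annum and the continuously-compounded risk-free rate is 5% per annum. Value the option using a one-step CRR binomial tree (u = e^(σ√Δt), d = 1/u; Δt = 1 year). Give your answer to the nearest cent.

$41.03

CRR parameters: u = e^(σ√Δt) = e^(0.5·√1) = 1.6487, d = 1/u = 0.6065
Per-period rate: rΔt = 0.05·1 = 0.05, so R = e^0.05 = 1.0513
Risk-neutral probability p = (e^0.05 − 0.6065)/(1.6487 − 0.6065) = 0.4447/1.0422 = 0.4267
Terminal stock prices: S_u = 189.6, S_d = 69.75
Terminal payoffs (K − S): max(-44.6, 0) = 0, max(75.25, 0) = 75.25
Node 0 (S = 115): V_0 = e^(−0.05)·[0.4267·0.0000 + 0.5733·75.2490] = 41.0337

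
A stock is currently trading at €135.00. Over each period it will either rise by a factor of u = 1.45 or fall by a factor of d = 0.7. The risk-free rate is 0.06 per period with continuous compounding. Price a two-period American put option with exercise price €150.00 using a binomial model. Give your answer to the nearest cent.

Risk-neutral probability p = (e^0.06 − 0.7)/(1.45 − 0.7) = 0.3618/0.7500 = 0.4824
Terminal stock prices: S_uu = 283.8, S_ud = 137, S_dd = 66.15
Terminal payoffs (K − S): max(-133.8, 0) = 0, max(12.98, 0) = 12.98, max(83.85, 0) = 83.85
Node u (S = 195.8): continuation = e^(−0.06)·[0.4824·0.0000 + 0.5176·12.9750] = 6.3242; exercise value = 0.0000 ≤ continuation, so V_u = 6.3242
Node d (S = 94.5): continuation = e^(−0.06)·[0.4824·12.9750 + 0.5176·83.8500] = 46.7647; exercise value = 55.5000 > continuation, so V_d = 55.5000 (exercise)
Node 0 (S = 135): continuation = e^(−0.06)·[0.4824·6.3242 + 0.5176·55.5000] = 29.9247; exercise value = 15.0000 ≤ continuation, so V_0 = 29.9247

€29.92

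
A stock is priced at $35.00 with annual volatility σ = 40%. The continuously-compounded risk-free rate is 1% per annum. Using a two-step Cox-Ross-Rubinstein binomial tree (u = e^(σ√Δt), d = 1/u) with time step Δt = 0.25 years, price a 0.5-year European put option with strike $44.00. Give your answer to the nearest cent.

CRR parameters: u = e^(σ√Δt) = e^(0.4·√0.25) = 1.2214, d = 1/u = 0.8187
Per-period rate: rΔt = 0.01·0.25 = 0.0025, so R = e^0.0025 = 1.0025
Risk-neutral probability p = (e^0.0025 − 0.8187)/(1.2214 − 0.8187) = 0.1838/0.4027 = 0.4564
Terminal stock prices: S_uu = 52.21, S_ud = 35, S_dd = 23.46
Terminal payoffs (K − S): max(-8.214, 0) = 0, max(9, 0) = 9, max(20.54, 0) = 20.54
Node u (S = 42.75): V_u = e^(−0.0025)·[0.4564·0.0000 + 0.5436·9.0000] = 4.8803
Node d (S = 28.66): V_d = e^(−0.0025)·[0.4564·9.0000 + 0.5436·20.5388] = 15.2346
Node 0 (S = 35): V_0 = e^(−0.0025)·[0.4564·4.8803 + 0.5436·15.2346] = 10.4828

$10.48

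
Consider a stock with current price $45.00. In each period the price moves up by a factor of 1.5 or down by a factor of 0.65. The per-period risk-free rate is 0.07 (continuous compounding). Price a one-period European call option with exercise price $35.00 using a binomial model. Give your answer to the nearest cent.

$15.06

Risk-neutral probability p = (e^0.07 − 0.65)/(1.5 − 0.65) = 0.4225/0.8500 = 0.4971
Terminal stock prices: S_u = 67.5, S_d = 29.25
Terminal payoffs (S − K): max(32.5, 0) = 32.5, max(-5.75, 0) = 0
Node 0 (S = 45): V_0 = e^(−0.07)·[0.4971·32.5000 + 0.5029·0.0000] = 15.0626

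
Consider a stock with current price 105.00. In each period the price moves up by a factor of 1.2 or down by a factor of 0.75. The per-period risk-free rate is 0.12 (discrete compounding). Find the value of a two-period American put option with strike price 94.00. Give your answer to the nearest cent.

Risk-neutral probability p = (1 + 0.12 − 0.75)/(1.2 − 0.75) = 0.3700/0.4500 = 0.8222
Terminal stock prices: S_uu = 151.2, S_ud = 94.5, S_dd = 59.06
Terminal payoffs (K − S): max(-57.2, 0) = 0, max(-0.5, 0) = 0, max(34.94, 0) = 34.94
Node u (S = 126): continuation = 1/1.12·[0.8222·0.0000 + 0.1778·0.0000] = 0.0000; exercise value = 0.0000 ≤ continuation, so V_u = 0.0000
Node d (S = 78.75): continuation = 1/1.12·[0.8222·0.0000 + 0.1778·34.9375] = 5.5456; exercise value = 15.2500 > continuation, so V_d = 15.2500 (exercise)
Node 0 (S = 105): continuation = 1/1.12·[0.8222·0.0000 + 0.1778·15.2500] = 2.4206; exercise value = 0.0000 ≤ continuation, so V_0 = 2.4206

2.42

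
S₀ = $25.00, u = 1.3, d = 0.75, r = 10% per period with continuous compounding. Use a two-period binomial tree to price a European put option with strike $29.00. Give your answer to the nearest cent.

$3.27

Risk-neutral probability p = (e^0.1 − 0.75)/(1.3 − 0.75) = 0.3552/0.5500 = 0.6458
Terminal stock prices: S_uu = 42.25, S_ud = 24.38, S_dd = 14.06
Terminal payoffs (K − S): max(-13.25, 0) = 0, max(4.625, 0) = 4.625, max(14.94, 0) = 14.94
Node u (S = 32.5): V_u = e^(−0.1)·[0.6458·0.0000 + 0.3542·4.6250] = 1.4824
Node d (S = 18.75): V_d = e^(−0.1)·[0.6458·4.6250 + 0.3542·14.9375] = 7.4903
Node 0 (S = 25): V_0 = e^(−0.1)·[0.6458·1.4824 + 0.3542·7.4903] = 3.2670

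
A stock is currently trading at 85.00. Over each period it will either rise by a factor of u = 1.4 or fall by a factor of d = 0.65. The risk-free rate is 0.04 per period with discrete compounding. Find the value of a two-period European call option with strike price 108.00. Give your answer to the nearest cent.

Risk-neutral probability p = (1 + 0.04 − 0.65)/(1.4 − 0.65) = 0.3900/0.7500 = 0.5200
Terminal stock prices: S_uu = 166.6, S_ud = 77.35, S_dd = 35.91
Terminal payoffs (S − K): max(58.6, 0) = 58.6, max(-30.65, 0) = 0, max(-72.09, 0) = 0
Node u (S = 119): V_u = 1/1.04·[0.5200·58.6000 + 0.4800·0.0000] = 29.3000
Node d (S = 55.25): V_d = 1/1.04·[0.5200·0.0000 + 0.4800·0.0000] = 0.0000
Node 0 (S = 85): V_0 = 1/1.04·[0.5200·29.3000 + 0.4800·0.0000] = 14.6500

14.65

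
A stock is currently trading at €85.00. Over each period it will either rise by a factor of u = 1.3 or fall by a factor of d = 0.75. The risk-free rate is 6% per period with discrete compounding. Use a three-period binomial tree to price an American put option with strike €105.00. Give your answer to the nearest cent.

€21.82

Risk-neutral probability p = (1 + 0.06 − 0.75)/(1.3 − 0.75) = 0.3100/0.5500 = 0.5636
Terminal stock prices: S_uuu = 186.7, S_uud = 107.7, S_udd = 62.16, S_ddd = 35.86
Terminal payoffs (K − S): max(-81.75, 0) = 0, max(-2.738, 0) = 0, max(42.84, 0) = 42.84, max(69.14, 0) = 69.14
Node uu (S = 143.7): continuation = 1/1.06·[0.5636·0.0000 + 0.4364·0.0000] = 0.0000; exercise value = 0.0000 ≤ continuation, so V_uu = 0.0000
Node ud (S = 82.88): continuation = 1/1.06·[0.5636·0.0000 + 0.4364·42.8438] = 17.6372; exercise value = 22.1250 > continuation, so V_ud = 22.1250 (exercise)
Node dd (S = 47.81): continuation = 1/1.06·[0.5636·42.8438 + 0.4364·69.1406] = 51.2441; exercise value = 57.1875 > continuation, so V_dd = 57.1875 (exercise)
Node u (S = 110.5): continuation = 1/1.06·[0.5636·0.0000 + 0.4364·22.1250] = 9.1081; exercise value = 0.0000 ≤ continuation, so V_u = 9.1081
Node d (S = 63.75): continuation = 1/1.06·[0.5636·22.1250 + 0.4364·57.1875] = 35.3066; exercise value = 41.2500 > continuation, so V_d = 41.2500 (exercise)
Node 0 (S = 85): continuation = 1/1.06·[0.5636·9.1081 + 0.4364·41.2500] = 21.8242; exercise value = 20.0000 ≤ continuation, so V_0 = 21.8242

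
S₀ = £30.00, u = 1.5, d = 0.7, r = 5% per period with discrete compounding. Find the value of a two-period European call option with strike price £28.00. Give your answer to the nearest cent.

Risk-neutral probability p = (1 + 0.05 − 0.7)/(1.5 − 0.7) = 0.3500/0.8000 = 0.4375
Terminal stock prices: S_uu = 67.5, S_ud = 31.5, S_dd = 14.7
Terminal payoffs (S − K): max(39.5, 0) = 39.5, max(3.5, 0) = 3.5, max(-13.3, 0) = 0
Node u (S = 45): V_u = 1/1.05·[0.4375·39.5000 + 0.5625·3.5000] = 18.3333
Node d (S = 21): V_d = 1/1.05·[0.4375·3.5000 + 0.5625·0.0000] = 1.4583
Node 0 (S = 30): V_0 = 1/1.05·[0.4375·18.3333 + 0.5625·1.4583] = 8.4201

£8.42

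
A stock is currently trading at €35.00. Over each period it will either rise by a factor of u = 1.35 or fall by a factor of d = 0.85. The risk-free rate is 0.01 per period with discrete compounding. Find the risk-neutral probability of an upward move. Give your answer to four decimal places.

Risk-neutral probability p = (1 + 0.01 − 0.85)/(1.35 − 0.85) = 0.1600/0.5000 = 0.3200

p = 0.3200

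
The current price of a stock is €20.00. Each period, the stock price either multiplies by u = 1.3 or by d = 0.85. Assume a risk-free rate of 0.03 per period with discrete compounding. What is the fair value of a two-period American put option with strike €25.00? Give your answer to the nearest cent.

€5.32

Risk-neutral probability p = (1 + 0.03 − 0.85)/(1.3 − 0.85) = 0.1800/0.4500 = 0.4000
Terminal stock prices: S_uu = 33.8, S_ud = 22.1, S_dd = 14.45
Terminal payoffs (K − S): max(-8.8, 0) = 0, max(2.9, 0) = 2.9, max(10.55, 0) = 10.55
Node u (S = 26): continuation = 1/1.03·[0.4000·0.0000 + 0.6000·2.9000] = 1.6893; exercise value = 0.0000 ≤ continuation, so V_u = 1.6893
Node d (S = 17): continuation = 1/1.03·[0.4000·2.9000 + 0.6000·10.5500] = 7.2718; exercise value = 8.0000 > continuation, so V_d = 8.0000 (exercise)
Node 0 (S = 20): continuation = 1/1.03·[0.4000·1.6893 + 0.6000·8.0000] = 5.3162; exercise value = 5.0000 ≤ continuation, so V_0 = 5.3162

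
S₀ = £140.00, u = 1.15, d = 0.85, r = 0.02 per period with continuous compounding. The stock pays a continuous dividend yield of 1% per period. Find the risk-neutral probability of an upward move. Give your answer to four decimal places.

p = 0.5335

Per-period risk-free factor R = e^0.02 = 1.0202; dividend-adjusted growth = e^(0.02−0.01) = 1.0101.
Risk-neutral probability p = (1.0101 − 0.85)/(1.15 − 0.85) = 0.1601/0.3000 = 0.5335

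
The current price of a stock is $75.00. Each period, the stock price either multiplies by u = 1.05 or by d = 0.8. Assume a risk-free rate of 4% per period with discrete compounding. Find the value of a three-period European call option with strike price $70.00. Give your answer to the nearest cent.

$13.23

Risk-neutral probability p = (1 + 0.04 − 0.8)/(1.05 − 0.8) = 0.2400/0.2500 = 0.9600
Terminal stock prices: S_uuu = 86.82, S_uud = 66.15, S_udd = 50.4, S_ddd = 38.4
Terminal payoffs (S − K): max(16.82, 0) = 16.82, max(-3.85, 0) = 0, max(-19.6, 0) = 0, max(-31.6, 0) = 0
Node uu (S = 82.69): V_uu = 1/1.04·[0.9600·16.8219 + 0.0400·0.0000] = 15.5279
Node ud (S = 63): V_ud = 1/1.04·[0.9600·0.0000 + 0.0400·0.0000] = 0.0000
Node dd (S = 48): V_dd = 1/1.04·[0.9600·0.0000 + 0.0400·0.0000] = 0.0000
Node u (S = 78.75): V_u = 1/1.04·[0.9600·15.5279 + 0.0400·0.0000] = 14.3334
Node d (S = 60): V_d = 1/1.04·[0.9600·0.0000 + 0.0400·0.0000] = 0.0000
Node 0 (S = 75): V_0 = 1/1.04·[0.9600·14.3334 + 0.0400·0.0000] = 13.2309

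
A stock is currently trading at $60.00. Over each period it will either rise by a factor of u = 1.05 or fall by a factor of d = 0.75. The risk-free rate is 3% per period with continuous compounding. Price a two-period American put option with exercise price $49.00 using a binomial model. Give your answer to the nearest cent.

Risk-neutral probability p = (e^0.03 − 0.75)/(1.05 − 0.75) = 0.2805/0.3000 = 0.9348
Terminal stock prices: S_uu = 66.15, S_ud = 47.25, S_dd = 33.75
Terminal payoffs (K − S): max(-17.15, 0) = 0, max(1.75, 0) = 1.75, max(15.25, 0) = 15.25
Node u (S = 63): continuation = e^(−0.03)·[0.9348·0.0000 + 0.0652·1.7500] = 0.1106; exercise value = 0.0000 ≤ continuation, so V_u = 0.1106
Node d (S = 45): continuation = e^(−0.03)·[0.9348·1.7500 + 0.0652·15.2500] = 2.5518; exercise value = 4.0000 > continuation, so V_d = 4.0000 (exercise)
Node 0 (S = 60): continuation = e^(−0.03)·[0.9348·0.1106 + 0.0652·4.0000] = 0.3533; exercise value = 0.0000 ≤ continuation, so V_0 = 0.3533

$0.35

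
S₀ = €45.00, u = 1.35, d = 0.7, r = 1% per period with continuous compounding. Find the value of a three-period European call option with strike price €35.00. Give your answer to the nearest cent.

€15.74

Risk-neutral probability p = (e^0.01 − 0.7)/(1.35 − 0.7) = 0.3101/0.6500 = 0.4770
Terminal stock prices: S_uuu = 110.7, S_uud = 57.41, S_udd = 29.77, S_ddd = 15.43
Terminal payoffs (S − K): max(75.72, 0) = 75.72, max(22.41, 0) = 22.41, max(-5.233, 0) = 0, max(-19.57, 0) = 0
Node uu (S = 82.01): V_uu = e^(−0.01)·[0.4770·75.7169 + 0.5230·22.4088] = 47.3608
Node ud (S = 42.53): V_ud = e^(−0.01)·[0.4770·22.4088 + 0.5230·0.0000] = 10.5826
Node dd (S = 22.05): V_dd = e^(−0.01)·[0.4770·0.0000 + 0.5230·0.0000] = 0.0000
Node u (S = 60.75): V_u = e^(−0.01)·[0.4770·47.3608 + 0.5230·10.5826] = 27.8459
Node d (S = 31.5): V_d = e^(−0.01)·[0.4770·10.5826 + 0.5230·0.0000] = 4.9977
Node 0 (S = 45): V_0 = e^(−0.01)·[0.4770·27.8459 + 0.5230·4.9977] = 15.7381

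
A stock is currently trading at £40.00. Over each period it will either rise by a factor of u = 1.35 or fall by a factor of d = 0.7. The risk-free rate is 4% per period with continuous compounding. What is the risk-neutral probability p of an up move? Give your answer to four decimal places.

Risk-neutral probability p = (e^0.04 − 0.7)/(1.35 − 0.7) = 0.3408/0.6500 = 0.5243

p = 0.5243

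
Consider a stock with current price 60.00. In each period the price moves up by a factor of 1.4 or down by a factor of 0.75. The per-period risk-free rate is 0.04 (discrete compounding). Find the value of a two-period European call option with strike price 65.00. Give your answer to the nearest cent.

9.68

Risk-neutral probability p = (1 + 0.04 − 0.75)/(1.4 − 0.75) = 0.2900/0.6500 = 0.4462
Terminal stock prices: S_uu = 117.6, S_ud = 63, S_dd = 33.75
Terminal payoffs (S − K): max(52.6, 0) = 52.6, max(-2, 0) = 0, max(-31.25, 0) = 0
Node u (S = 84): V_u = 1/1.04·[0.4462·52.6000 + 0.5538·0.0000] = 22.5651
Node d (S = 45): V_d = 1/1.04·[0.4462·0.0000 + 0.5538·0.0000] = 0.0000
Node 0 (S = 60): V_0 = 1/1.04·[0.4462·22.5651 + 0.5538·0.0000] = 9.6803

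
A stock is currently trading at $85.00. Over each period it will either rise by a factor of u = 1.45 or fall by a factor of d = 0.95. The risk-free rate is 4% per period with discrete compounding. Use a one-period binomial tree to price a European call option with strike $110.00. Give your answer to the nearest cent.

Risk-neutral probability p = (1 + 0.04 − 0.95)/(1.45 − 0.95) = 0.0900/0.5000 = 0.1800
Terminal stock prices: S_u = 123.2, S_d = 80.75
Terminal payoffs (S − K): max(13.25, 0) = 13.25, max(-29.25, 0) = 0
Node 0 (S = 85): V_0 = 1/1.04·[0.1800·13.2500 + 0.8200·0.0000] = 2.2933

$2.29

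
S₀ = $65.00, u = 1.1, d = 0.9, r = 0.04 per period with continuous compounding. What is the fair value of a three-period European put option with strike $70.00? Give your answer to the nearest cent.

Risk-neutral probability p = (e^0.04 − 0.9)/(1.1 − 0.9) = 0.1408/0.2000 = 0.7041
Terminal stock prices: S_uuu = 86.52, S_uud = 70.79, S_udd = 57.92, S_ddd = 47.39
Terminal payoffs (K − S): max(-16.52, 0) = 0, max(-0.785, 0) = 0, max(12.08, 0) = 12.08, max(22.61, 0) = 22.61
Node uu (S = 78.65): V_uu = e^(−0.04)·[0.7041·0.0000 + 0.2959·0.0000] = 0.0000
Node ud (S = 64.35): V_ud = e^(−0.04)·[0.7041·0.0000 + 0.2959·12.0850] = 3.4363
Node dd (S = 52.65): V_dd = e^(−0.04)·[0.7041·12.0850 + 0.2959·22.6150] = 14.6053
Node u (S = 71.5): V_u = e^(−0.04)·[0.7041·0.0000 + 0.2959·3.4363] = 0.9771
Node d (S = 58.5): V_d = e^(−0.04)·[0.7041·3.4363 + 0.2959·14.6053] = 6.4773
Node 0 (S = 65): V_0 = e^(−0.04)·[0.7041·0.9771 + 0.2959·6.4773] = 2.5027

$2.50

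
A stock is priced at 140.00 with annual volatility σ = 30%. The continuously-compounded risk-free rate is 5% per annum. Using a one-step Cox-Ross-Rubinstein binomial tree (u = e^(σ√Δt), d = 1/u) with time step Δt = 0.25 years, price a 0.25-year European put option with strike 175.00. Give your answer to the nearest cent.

32.83

CRR parameters: u = e^(σ√Δt) = e^(0.3·√0.25) = 1.1618, d = 1/u = 0.8607
Per-period rate: rΔt = 0.05·0.25 = 0.0125, so R = e^0.0125 = 1.0126
Risk-neutral probability p = (e^0.0125 − 0.8607)/(1.1618 − 0.8607) = 0.1519/0.3011 = 0.5043
Terminal stock prices: S_u = 162.7, S_d = 120.5
Terminal payoffs (K − S): max(12.34, 0) = 12.34, max(54.5, 0) = 54.5
Node 0 (S = 140): V_0 = e^(−0.0125)·[0.5043·12.3432 + 0.4957·54.5009] = 32.8261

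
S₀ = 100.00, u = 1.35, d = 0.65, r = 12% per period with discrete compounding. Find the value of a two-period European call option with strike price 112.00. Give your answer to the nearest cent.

Risk-neutral probability p = (1 + 0.12 − 0.65)/(1.35 − 0.65) = 0.4700/0.7000 = 0.6714
Terminal stock prices: S_uu = 182.3, S_ud = 87.75, S_dd = 42.25
Terminal payoffs (S − K): max(70.25, 0) = 70.25, max(-24.25, 0) = 0, max(-69.75, 0) = 0
Node u (S = 135): V_u = 1/1.12·[0.6714·70.2500 + 0.3286·0.0000] = 42.1142
Node d (S = 65): V_d = 1/1.12·[0.6714·0.0000 + 0.3286·0.0000] = 0.0000
Node 0 (S = 100): V_0 = 1/1.12·[0.6714·42.1142 + 0.3286·0.0000] = 25.2470

25.25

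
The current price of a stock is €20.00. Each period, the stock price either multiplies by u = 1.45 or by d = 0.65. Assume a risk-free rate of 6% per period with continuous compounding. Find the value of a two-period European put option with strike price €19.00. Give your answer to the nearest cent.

€2.27

Risk-neutral probability p = (e^0.06 − 0.65)/(1.45 − 0.65) = 0.4118/0.8000 = 0.5148
Terminal stock prices: S_uu = 42.05, S_ud = 18.85, S_dd = 8.45
Terminal payoffs (K − S): max(-23.05, 0) = 0, max(0.15, 0) = 0.15, max(10.55, 0) = 10.55
Node u (S = 29): V_u = e^(−0.06)·[0.5148·0.0000 + 0.4852·0.1500] = 0.0685
Node d (S = 13): V_d = e^(−0.06)·[0.5148·0.1500 + 0.4852·10.5500] = 4.8935
Node 0 (S = 20): V_0 = e^(−0.06)·[0.5148·0.0685 + 0.4852·4.8935] = 2.2693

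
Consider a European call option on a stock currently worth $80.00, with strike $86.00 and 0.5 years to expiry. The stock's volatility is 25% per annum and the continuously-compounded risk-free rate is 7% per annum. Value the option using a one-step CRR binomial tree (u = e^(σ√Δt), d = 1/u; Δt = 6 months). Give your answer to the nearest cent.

CRR parameters: u = e^(σ√Δt) = e^(0.25·√0.5) = 1.1934, d = 1/u = 0.8380
Per-period rate: rΔt = 0.07·0.5 = 0.035, so R = e^0.035 = 1.0356
Risk-neutral probability p = (e^0.035 − 0.8380)/(1.1934 − 0.8380) = 0.1977/0.3554 = 0.5561
Terminal stock prices: S_u = 95.47, S_d = 67.04
Terminal payoffs (S − K): max(9.469, 0) = 9.469, max(-18.96, 0) = 0
Node 0 (S = 80): V_0 = e^(−0.035)·[0.5561·9.4692 + 0.4439·0.0000] = 5.0851

$5.09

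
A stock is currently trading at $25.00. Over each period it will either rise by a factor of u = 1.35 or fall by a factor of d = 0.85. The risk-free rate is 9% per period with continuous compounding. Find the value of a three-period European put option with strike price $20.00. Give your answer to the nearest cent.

$0.48

Risk-neutral probability p = (e^0.09 − 0.85)/(1.35 − 0.85) = 0.2442/0.5000 = 0.4883
Terminal stock prices: S_uuu = 61.51, S_uud = 38.73, S_udd = 24.38, S_ddd = 15.35
Terminal payoffs (K − S): max(-41.51, 0) = 0, max(-18.73, 0) = 0, max(-4.384, 0) = 0, max(4.647, 0) = 4.647
Node uu (S = 45.56): V_uu = e^(−0.09)·[0.4883·0.0000 + 0.5117·0.0000] = 0.0000
Node ud (S = 28.69): V_ud = e^(−0.09)·[0.4883·0.0000 + 0.5117·0.0000] = 0.0000
Node dd (S = 18.06): V_dd = e^(−0.09)·[0.4883·0.0000 + 0.5117·4.6469] = 2.1729
Node u (S = 33.75): V_u = e^(−0.09)·[0.4883·0.0000 + 0.5117·0.0000] = 0.0000
Node d (S = 21.25): V_d = e^(−0.09)·[0.4883·0.0000 + 0.5117·2.1729] = 1.0161
Node 0 (S = 25): V_0 = e^(−0.09)·[0.4883·0.0000 + 0.5117·1.0161] = 0.4751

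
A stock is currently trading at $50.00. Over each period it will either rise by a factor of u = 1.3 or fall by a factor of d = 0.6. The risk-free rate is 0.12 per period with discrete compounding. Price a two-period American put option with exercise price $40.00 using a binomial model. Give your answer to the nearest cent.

$2.45

Risk-neutral probability p = (1 + 0.12 − 0.6)/(1.3 − 0.6) = 0.5200/0.7000 = 0.7429
Terminal stock prices: S_uu = 84.5, S_ud = 39, S_dd = 18
Terminal payoffs (K − S): max(-44.5, 0) = 0, max(1, 0) = 1, max(22, 0) = 22
Node u (S = 65): continuation = 1/1.12·[0.7429·0.0000 + 0.2571·1.0000] = 0.2296; exercise value = 0.0000 ≤ continuation, so V_u = 0.2296
Node d (S = 30): continuation = 1/1.12·[0.7429·1.0000 + 0.2571·22.0000] = 5.7143; exercise value = 10.0000 > continuation, so V_d = 10.0000 (exercise)
Node 0 (S = 50): continuation = 1/1.12·[0.7429·0.2296 + 0.2571·10.0000] = 2.4482; exercise value = 0.0000 ≤ continuation, so V_0 = 2.4482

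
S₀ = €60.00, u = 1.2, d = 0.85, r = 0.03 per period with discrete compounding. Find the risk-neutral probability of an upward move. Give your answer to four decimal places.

p = 0.5143

Risk-neutral probability p = (1 + 0.03 − 0.85)/(1.2 − 0.85) = 0.1800/0.3500 = 0.5143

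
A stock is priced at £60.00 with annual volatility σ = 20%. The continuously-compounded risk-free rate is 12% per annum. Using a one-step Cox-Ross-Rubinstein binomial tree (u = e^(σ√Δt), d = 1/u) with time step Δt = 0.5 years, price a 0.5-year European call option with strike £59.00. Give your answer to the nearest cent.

CRR parameters: u = e^(σ√Δt) = e^(0.2·√0.5) = 1.1519, d = 1/u = 0.8681
Per-period rate: rΔt = 0.12·0.5 = 0.06, so R = e^0.06 = 1.0618
Risk-neutral probability p = (e^0.06 − 0.8681)/(1.1519 − 0.8681) = 0.1937/0.2838 = 0.6826
Terminal stock prices: S_u = 69.11, S_d = 52.09
Terminal payoffs (S − K): max(10.11, 0) = 10.11, max(-6.913, 0) = 0
Node 0 (S = 60): V_0 = e^(−0.06)·[0.6826·10.1146 + 0.3174·0.0000] = 6.5022

£6.50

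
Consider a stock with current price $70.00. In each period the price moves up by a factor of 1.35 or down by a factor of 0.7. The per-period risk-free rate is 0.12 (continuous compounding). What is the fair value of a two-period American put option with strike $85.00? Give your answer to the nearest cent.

Risk-neutral probability p = (e^0.12 − 0.7)/(1.35 − 0.7) = 0.4275/0.6500 = 0.6577
Terminal stock prices: S_uu = 127.6, S_ud = 66.15, S_dd = 34.3
Terminal payoffs (K − S): max(-42.58, 0) = 0, max(18.85, 0) = 18.85, max(50.7, 0) = 50.7
Node u (S = 94.5): continuation = e^(−0.12)·[0.6577·0.0000 + 0.3423·18.8500] = 5.7229; exercise value = 0.0000 ≤ continuation, so V_u = 5.7229
Node d (S = 49): continuation = e^(−0.12)·[0.6577·18.8500 + 0.3423·50.7000] = 26.3882; exercise value = 36.0000 > continuation, so V_d = 36.0000 (exercise)
Node 0 (S = 70): continuation = e^(−0.12)·[0.6577·5.7229 + 0.3423·36.0000] = 14.2680; exercise value = 15.0000 > continuation, so V_0 = 15.0000 (exercise)

$15.00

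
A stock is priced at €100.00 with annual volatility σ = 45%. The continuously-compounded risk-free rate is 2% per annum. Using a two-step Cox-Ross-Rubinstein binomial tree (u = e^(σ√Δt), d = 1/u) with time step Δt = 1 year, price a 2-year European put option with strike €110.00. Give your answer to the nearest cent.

€27.76

CRR parameters: u = e^(σ√Δt) = e^(0.45·√1) = 1.5683, d = 1/u = 0.6376
Per-period rate: rΔt = 0.02·1 = 0.02, so R = e^0.02 = 1.0202
Risk-neutral probability p = (e^0.02 − 0.6376)/(1.5683 − 0.6376) = 0.3826/0.9307 = 0.4111
Terminal stock prices: S_uu = 246, S_ud = 100, S_dd = 40.66
Terminal payoffs (K − S): max(-136, 0) = 0, max(10, 0) = 10, max(69.34, 0) = 69.34
Node u (S = 156.8): V_u = e^(−0.02)·[0.4111·0.0000 + 0.5889·10.0000] = 5.7727
Node d (S = 63.76): V_d = e^(−0.02)·[0.4111·10.0000 + 0.5889·69.3430] = 44.0590
Node 0 (S = 100): V_0 = e^(−0.02)·[0.4111·5.7727 + 0.5889·44.0590] = 27.7600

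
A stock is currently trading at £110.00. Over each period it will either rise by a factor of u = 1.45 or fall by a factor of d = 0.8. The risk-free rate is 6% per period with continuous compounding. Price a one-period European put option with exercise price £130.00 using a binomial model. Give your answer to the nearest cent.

Risk-neutral probability p = (e^0.06 − 0.8)/(1.45 − 0.8) = 0.2618/0.6500 = 0.4028
Terminal stock prices: S_u = 159.5, S_d = 88
Terminal payoffs (K − S): max(-29.5, 0) = 0, max(42, 0) = 42
Node 0 (S = 110): V_0 = e^(−0.06)·[0.4028·0.0000 + 0.5972·42.0000] = 23.6207

£23.62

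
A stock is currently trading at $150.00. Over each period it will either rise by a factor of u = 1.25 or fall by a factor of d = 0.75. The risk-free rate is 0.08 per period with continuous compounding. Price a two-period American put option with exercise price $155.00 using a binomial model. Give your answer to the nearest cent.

Risk-neutral probability p = (e^0.08 − 0.75)/(1.25 − 0.75) = 0.3333/0.5000 = 0.6666
Terminal stock prices: S_uu = 234.4, S_ud = 140.6, S_dd = 84.38
Terminal payoffs (K − S): max(-79.38, 0) = 0, max(14.38, 0) = 14.38, max(70.62, 0) = 70.62
Node u (S = 187.5): continuation = e^(−0.08)·[0.6666·0.0000 + 0.3334·14.3750] = 4.4245; exercise value = 0.0000 ≤ continuation, so V_u = 4.4245
Node d (S = 112.5): continuation = e^(−0.08)·[0.6666·14.3750 + 0.3334·70.6250] = 30.5830; exercise value = 42.5000 > continuation, so V_d = 42.5000 (exercise)
Node 0 (S = 150): continuation = e^(−0.08)·[0.6666·4.4245 + 0.3334·42.5000] = 15.8036; exercise value = 5.0000 ≤ continuation, so V_0 = 15.8036

$15.80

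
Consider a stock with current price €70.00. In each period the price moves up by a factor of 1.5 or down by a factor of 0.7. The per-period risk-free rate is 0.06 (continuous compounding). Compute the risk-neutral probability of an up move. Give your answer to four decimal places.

p = 0.4523

Risk-neutral probability p = (e^0.06 − 0.7)/(1.5 − 0.7) = 0.3618/0.8000 = 0.4523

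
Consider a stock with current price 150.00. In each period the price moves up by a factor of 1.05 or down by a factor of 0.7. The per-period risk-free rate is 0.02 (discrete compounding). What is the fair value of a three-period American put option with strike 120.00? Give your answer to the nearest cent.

Risk-neutral probability p = (1 + 0.02 − 0.7)/(1.05 − 0.7) = 0.3200/0.3500 = 0.9143
Terminal stock prices: S_uuu = 173.6, S_uud = 115.8, S_udd = 77.17, S_ddd = 51.45
Terminal payoffs (K − S): max(-53.64, 0) = 0, max(4.238, 0) = 4.238, max(42.83, 0) = 42.83, max(68.55, 0) = 68.55
Node uu (S = 165.4): continuation = 1/1.02·[0.9143·0.0000 + 0.0857·4.2375] = 0.3561; exercise value = 0.0000 ≤ continuation, so V_uu = 0.3561
Node ud (S = 110.2): continuation = 1/1.02·[0.9143·4.2375 + 0.0857·42.8250] = 7.3971; exercise value = 9.7500 > continuation, so V_ud = 9.7500 (exercise)
Node dd (S = 73.5): continuation = 1/1.02·[0.9143·42.8250 + 0.0857·68.5500] = 44.1471; exercise value = 46.5000 > continuation, so V_dd = 46.5000 (exercise)
Node u (S = 157.5): continuation = 1/1.02·[0.9143·0.3561 + 0.0857·9.7500] = 1.1385; exercise value = 0.0000 ≤ continuation, so V_u = 1.1385
Node d (S = 105): continuation = 1/1.02·[0.9143·9.7500 + 0.0857·46.5000] = 12.6471; exercise value = 15.0000 > continuation, so V_d = 15.0000 (exercise)
Node 0 (S = 150): continuation = 1/1.02·[0.9143·1.1385 + 0.0857·15.0000] = 2.2810; exercise value = 0.0000 ≤ continuation, so V_0 = 2.2810

2.28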